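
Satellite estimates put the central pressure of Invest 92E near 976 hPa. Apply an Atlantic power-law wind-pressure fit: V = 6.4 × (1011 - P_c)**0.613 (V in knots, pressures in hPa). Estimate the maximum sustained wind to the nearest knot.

57 kt

ΔP = 1011 − 976 = 35 hPa.
35^0.613 ≈ 8.841.
V ≈ 6.4 × 8.841 ≈ 56.6 kt.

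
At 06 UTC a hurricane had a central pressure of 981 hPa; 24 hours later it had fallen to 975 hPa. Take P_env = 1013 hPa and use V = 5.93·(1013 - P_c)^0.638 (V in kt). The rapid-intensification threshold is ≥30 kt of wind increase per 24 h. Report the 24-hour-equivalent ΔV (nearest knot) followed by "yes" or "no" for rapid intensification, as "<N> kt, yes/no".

6 kt, no

V₁: ΔP = 32, V ≈ 5.93 × 32^0.638 ≈ 54.12 kt.
V₂: ΔP = 38, V ≈ 5.93 × 38^0.638 ≈ 60.39 kt.
ΔV over 24 h = 6.27 kt → 24 h equivalent = 6.27 × 24/24 ≈ 6.27 kt.
6 kt < 30 kt ⇒ not rapid intensification.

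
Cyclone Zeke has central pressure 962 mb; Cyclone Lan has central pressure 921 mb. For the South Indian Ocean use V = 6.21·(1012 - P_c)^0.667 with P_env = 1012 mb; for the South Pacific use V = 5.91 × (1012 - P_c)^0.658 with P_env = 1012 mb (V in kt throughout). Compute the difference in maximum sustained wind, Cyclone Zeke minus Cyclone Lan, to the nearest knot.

Cyclone Zeke: ΔP = 50; V ≈ 6.21 × 50^0.667 ≈ 84.39 kt.
Cyclone Lan: ΔP = 91; V ≈ 5.91 × 91^0.658 ≈ 114.98 kt.
Difference ≈ 84.39 − 114.98 = -30.59 → -31 kt.

-31 kt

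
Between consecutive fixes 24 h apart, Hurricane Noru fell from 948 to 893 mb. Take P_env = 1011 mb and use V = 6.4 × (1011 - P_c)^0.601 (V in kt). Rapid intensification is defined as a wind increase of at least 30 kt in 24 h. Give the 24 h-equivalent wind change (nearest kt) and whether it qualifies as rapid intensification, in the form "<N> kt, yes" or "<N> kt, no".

V₁: ΔP = 63, V ≈ 6.4 × 63^0.601 ≈ 77.19 kt.
V₂: ΔP = 118, V ≈ 6.4 × 118^0.601 ≈ 112.56 kt.
ΔV over 24 h = 35.37 kt → 24 h equivalent = 35.37 × 24/24 ≈ 35.37 kt.
35 kt ≥ 30 kt ⇒ rapid intensification.

35 kt, yes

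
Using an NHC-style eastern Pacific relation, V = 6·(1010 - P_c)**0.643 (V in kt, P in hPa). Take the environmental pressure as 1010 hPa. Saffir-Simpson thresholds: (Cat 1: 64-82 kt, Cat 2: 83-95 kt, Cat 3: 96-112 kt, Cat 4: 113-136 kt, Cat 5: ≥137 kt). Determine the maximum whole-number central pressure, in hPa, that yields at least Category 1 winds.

Category 1 begins at V = 64 kt.
Required ΔP = (64/6)^(1/0.643) = 10.667^1.555 ≈ 39.70 hPa.
P_c ≤ 1010 − 39.70 = 970.30, so the highest integer P_c is 970 hPa.

970 hPa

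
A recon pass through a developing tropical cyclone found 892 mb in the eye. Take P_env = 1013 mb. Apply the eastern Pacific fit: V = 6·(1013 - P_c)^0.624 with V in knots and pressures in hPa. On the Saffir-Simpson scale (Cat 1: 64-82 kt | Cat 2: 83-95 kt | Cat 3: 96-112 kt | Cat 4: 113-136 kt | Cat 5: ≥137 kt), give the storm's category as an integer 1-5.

4

ΔP = 1013 − 892 = 121 mb.
V ≈ 6 × 121^0.624 = 6 × 19.94 ≈ 120 kt.
120 kt falls in the Category 4 band.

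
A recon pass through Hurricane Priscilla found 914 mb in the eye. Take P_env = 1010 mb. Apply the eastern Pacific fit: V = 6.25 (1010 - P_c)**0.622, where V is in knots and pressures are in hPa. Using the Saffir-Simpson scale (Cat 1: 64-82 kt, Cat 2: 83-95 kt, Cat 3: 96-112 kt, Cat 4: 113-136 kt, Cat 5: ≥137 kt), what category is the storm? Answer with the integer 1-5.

ΔP = 1010 − 914 = 96 mb.
V ≈ 6.25 × 96^0.622 = 6.25 × 17.10 ≈ 107 kt.
107 kt falls in the Category 3 band.

3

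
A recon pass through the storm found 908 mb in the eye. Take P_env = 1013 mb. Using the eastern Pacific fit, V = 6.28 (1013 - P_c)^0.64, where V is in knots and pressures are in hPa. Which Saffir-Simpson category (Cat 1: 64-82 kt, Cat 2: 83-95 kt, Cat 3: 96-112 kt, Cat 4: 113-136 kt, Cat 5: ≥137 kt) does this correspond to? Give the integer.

ΔP = 1013 − 908 = 105 mb.
V ≈ 6.28 × 105^0.64 = 6.28 × 19.66 ≈ 123 kt.
123 kt falls in the Category 4 band.

4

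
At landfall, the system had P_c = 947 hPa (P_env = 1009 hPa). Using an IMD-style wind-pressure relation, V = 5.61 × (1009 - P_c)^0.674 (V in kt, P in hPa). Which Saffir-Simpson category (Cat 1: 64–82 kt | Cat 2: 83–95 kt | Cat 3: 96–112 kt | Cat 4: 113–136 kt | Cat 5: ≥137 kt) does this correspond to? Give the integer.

2

ΔP = 1009 − 947 = 62 hPa.
V ≈ 5.61 × 62^0.674 = 5.61 × 16.15 ≈ 91 kt.
91 kt falls in the Category 2 band.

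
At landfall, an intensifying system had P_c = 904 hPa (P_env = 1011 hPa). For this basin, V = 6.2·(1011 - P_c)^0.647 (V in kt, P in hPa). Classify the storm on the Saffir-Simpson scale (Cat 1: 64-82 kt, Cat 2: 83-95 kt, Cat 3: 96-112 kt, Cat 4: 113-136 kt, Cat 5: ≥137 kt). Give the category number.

4

ΔP = 1011 − 904 = 107 hPa.
V ≈ 6.2 × 107^0.647 = 6.2 × 20.56 ≈ 127 kt.
127 kt falls in the Category 4 band.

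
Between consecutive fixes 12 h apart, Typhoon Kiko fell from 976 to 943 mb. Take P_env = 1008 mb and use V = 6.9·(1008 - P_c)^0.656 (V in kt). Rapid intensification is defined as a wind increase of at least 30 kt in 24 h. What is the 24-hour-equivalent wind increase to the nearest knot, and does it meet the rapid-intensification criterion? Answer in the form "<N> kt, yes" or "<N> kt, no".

79 kt, yes

V₁: ΔP = 32, V ≈ 6.9 × 32^0.656 ≈ 67.02 kt.
V₂: ΔP = 65, V ≈ 6.9 × 65^0.656 ≈ 106.69 kt.
ΔV over 12 h = 39.67 kt → 24 h equivalent = 39.67 × 24/12 ≈ 79.34 kt.
79 kt ≥ 30 kt ⇒ rapid intensification.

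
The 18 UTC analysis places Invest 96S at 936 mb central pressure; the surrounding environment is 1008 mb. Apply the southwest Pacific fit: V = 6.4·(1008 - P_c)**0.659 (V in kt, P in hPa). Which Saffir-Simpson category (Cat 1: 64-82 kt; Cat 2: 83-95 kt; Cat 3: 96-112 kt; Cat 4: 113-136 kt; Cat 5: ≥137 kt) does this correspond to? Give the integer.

3

ΔP = 1008 − 936 = 72 mb.
V ≈ 6.4 × 72^0.659 = 6.4 × 16.75 ≈ 107 kt.
107 kt falls in the Category 3 band.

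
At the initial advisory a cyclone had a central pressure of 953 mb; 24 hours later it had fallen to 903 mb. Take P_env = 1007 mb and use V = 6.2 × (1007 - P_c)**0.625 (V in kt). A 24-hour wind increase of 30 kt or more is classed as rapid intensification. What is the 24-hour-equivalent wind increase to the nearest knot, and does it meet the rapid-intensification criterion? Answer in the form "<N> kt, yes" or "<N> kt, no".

38 kt, yes

V₁: ΔP = 54, V ≈ 6.2 × 54^0.625 ≈ 75.01 kt.
V₂: ΔP = 104, V ≈ 6.2 × 104^0.625 ≈ 112.99 kt.
ΔV over 24 h = 37.98 kt → 24 h equivalent = 37.98 × 24/24 ≈ 37.98 kt.
38 kt ≥ 30 kt ⇒ rapid intensification.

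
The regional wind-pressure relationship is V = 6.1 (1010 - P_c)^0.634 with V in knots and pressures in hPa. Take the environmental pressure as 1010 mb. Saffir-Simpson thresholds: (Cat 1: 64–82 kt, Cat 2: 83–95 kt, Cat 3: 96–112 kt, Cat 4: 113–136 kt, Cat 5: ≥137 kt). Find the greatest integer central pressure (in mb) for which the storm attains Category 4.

Category 4 begins at V = 113 kt.
Required ΔP = (113/6.1)^(1/0.634) = 18.525^1.577 ≈ 99.91 mb.
P_c ≤ 1010 − 99.91 = 910.09, so the highest integer P_c is 910 mb.

910 mb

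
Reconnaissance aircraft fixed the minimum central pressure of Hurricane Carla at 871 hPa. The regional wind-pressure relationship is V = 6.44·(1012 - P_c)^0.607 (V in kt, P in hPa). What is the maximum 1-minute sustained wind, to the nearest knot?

130 kt

ΔP = 1012 − 871 = 141 hPa.
141^0.607 ≈ 20.164.
V ≈ 6.44 × 20.164 ≈ 129.9 kt.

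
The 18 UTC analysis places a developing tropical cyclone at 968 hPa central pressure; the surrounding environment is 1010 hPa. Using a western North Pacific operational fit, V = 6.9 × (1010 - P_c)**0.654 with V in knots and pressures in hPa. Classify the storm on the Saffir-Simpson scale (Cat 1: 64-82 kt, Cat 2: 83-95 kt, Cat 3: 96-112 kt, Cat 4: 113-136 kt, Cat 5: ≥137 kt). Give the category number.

ΔP = 1010 − 968 = 42 hPa.
V ≈ 6.9 × 42^0.654 = 6.9 × 11.52 ≈ 80 kt.
80 kt falls in the Category 1 band.

1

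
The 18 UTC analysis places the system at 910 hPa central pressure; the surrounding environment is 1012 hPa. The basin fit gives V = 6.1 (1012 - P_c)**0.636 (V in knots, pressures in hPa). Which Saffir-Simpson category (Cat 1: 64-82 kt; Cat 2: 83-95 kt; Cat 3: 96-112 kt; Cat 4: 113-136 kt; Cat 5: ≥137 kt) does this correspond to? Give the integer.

ΔP = 1012 − 910 = 102 hPa.
V ≈ 6.1 × 102^0.636 = 6.1 × 18.94 ≈ 116 kt.
116 kt falls in the Category 4 band.

4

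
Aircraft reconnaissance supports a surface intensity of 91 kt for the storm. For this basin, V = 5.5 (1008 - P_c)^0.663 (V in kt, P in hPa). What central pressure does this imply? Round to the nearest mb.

939 mb

ΔP = (V / 5.5)^(1/0.663) = (91/5.5)^1.508.
91/5.5 = 16.545; 16.545^1.508 ≈ 68.89 mb.
P_c = 1008 − 68.89 = 939.11 ≈ 939 mb.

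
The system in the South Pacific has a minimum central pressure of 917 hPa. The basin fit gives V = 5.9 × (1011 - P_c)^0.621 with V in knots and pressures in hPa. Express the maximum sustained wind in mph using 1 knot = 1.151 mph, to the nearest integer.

114 mph

ΔP = 1011 − 917 = 94 hPa.
V ≈ 5.9 × 94^0.621 = 5.9 × 16.800 ≈ 99.121 kt.
99.121 × 1.151 ≈ 114.09 mph → 114 mph.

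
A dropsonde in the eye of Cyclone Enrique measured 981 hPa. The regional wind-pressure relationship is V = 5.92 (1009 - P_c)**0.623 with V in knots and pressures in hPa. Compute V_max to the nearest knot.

ΔP = 1009 − 981 = 28 hPa.
28^0.623 ≈ 7.972.
V ≈ 5.92 × 7.972 ≈ 47.2 kt.

47 kt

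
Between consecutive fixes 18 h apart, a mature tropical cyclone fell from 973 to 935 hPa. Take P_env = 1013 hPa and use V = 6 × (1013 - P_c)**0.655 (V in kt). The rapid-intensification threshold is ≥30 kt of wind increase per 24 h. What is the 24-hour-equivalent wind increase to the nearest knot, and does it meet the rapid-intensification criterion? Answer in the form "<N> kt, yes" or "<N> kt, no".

49 kt, yes

V₁: ΔP = 40, V ≈ 6 × 40^0.655 ≈ 67.22 kt.
V₂: ΔP = 78, V ≈ 6 × 78^0.655 ≈ 104.11 kt.
ΔV over 18 h = 36.89 kt → 24 h equivalent = 36.89 × 24/18 ≈ 49.19 kt.
49 kt ≥ 30 kt ⇒ rapid intensification.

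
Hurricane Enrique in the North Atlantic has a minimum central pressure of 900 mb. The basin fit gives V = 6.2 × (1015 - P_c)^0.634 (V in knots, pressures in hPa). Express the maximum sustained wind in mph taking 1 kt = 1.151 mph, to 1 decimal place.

ΔP = 1015 − 900 = 115 mb.
V ≈ 6.2 × 115^0.634 = 6.2 × 20.253 ≈ 125.567 kt.
125.567 × 1.151 ≈ 144.53 mph → 144.5 mph.

144.5 mph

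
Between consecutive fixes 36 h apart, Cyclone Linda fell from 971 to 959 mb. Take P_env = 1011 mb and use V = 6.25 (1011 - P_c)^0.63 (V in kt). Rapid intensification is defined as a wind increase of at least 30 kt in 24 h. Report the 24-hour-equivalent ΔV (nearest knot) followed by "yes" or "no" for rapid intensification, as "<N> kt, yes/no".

V₁: ΔP = 40, V ≈ 6.25 × 40^0.63 ≈ 63.85 kt.
V₂: ΔP = 52, V ≈ 6.25 × 52^0.63 ≈ 75.33 kt.
ΔV over 36 h = 11.48 kt → 24 h equivalent = 11.48 × 24/36 ≈ 7.65 kt.
8 kt < 30 kt ⇒ not rapid intensification.

8 kt, no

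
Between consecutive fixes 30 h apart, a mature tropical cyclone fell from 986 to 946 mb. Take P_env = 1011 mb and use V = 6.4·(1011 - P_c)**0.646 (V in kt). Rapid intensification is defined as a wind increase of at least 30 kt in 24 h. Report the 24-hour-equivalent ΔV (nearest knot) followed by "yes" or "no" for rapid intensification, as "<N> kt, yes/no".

35 kt, yes

V₁: ΔP = 25, V ≈ 6.4 × 25^0.646 ≈ 51.20 kt.
V₂: ΔP = 65, V ≈ 6.4 × 65^0.646 ≈ 94.91 kt.
ΔV over 30 h = 43.71 kt → 24 h equivalent = 43.71 × 24/30 ≈ 34.97 kt.
35 kt ≥ 30 kt ⇒ rapid intensification.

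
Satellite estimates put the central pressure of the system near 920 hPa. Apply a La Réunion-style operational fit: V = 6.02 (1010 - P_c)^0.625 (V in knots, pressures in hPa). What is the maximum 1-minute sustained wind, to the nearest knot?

100 kt

ΔP = 1010 − 920 = 90 hPa.
90^0.625 ≈ 16.650.
V ≈ 6.02 × 16.650 ≈ 100.2 kt.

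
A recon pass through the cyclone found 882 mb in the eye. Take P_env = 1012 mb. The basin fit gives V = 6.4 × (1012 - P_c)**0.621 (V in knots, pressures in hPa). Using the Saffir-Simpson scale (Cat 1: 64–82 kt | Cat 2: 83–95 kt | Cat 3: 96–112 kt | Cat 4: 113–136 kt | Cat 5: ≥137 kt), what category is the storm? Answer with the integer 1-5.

ΔP = 1012 − 882 = 130 mb.
V ≈ 6.4 × 130^0.621 = 6.4 × 20.55 ≈ 132 kt.
132 kt falls in the Category 4 band.

4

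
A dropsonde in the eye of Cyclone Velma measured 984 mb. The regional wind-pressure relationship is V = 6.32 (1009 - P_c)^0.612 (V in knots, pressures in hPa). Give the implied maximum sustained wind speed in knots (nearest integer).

45 kt

ΔP = 1009 − 984 = 25 mb.
25^0.612 ≈ 7.170.
V ≈ 6.32 × 7.170 ≈ 45.3 kt.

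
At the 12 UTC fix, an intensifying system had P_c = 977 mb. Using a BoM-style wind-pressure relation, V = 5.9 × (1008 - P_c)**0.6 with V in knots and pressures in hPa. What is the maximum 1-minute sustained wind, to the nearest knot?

46 kt

ΔP = 1008 − 977 = 31 mb.
31^0.6 ≈ 7.849.
V ≈ 5.9 × 7.849 ≈ 46.3 kt.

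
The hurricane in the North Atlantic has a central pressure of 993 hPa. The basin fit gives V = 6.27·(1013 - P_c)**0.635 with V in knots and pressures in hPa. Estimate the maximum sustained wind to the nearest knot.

42 kt

ΔP = 1013 − 993 = 20 hPa.
20^0.635 ≈ 6.701.
V ≈ 6.27 × 6.701 ≈ 42.0 kt.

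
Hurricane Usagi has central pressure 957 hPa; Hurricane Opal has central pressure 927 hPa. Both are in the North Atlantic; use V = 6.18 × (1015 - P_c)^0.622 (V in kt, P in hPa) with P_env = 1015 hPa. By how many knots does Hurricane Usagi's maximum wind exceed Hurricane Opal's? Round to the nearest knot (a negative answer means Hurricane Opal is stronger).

Hurricane Usagi: ΔP = 58; V ≈ 6.18 × 58^0.622 ≈ 77.24 kt.
Hurricane Opal: ΔP = 88; V ≈ 6.18 × 88^0.622 ≈ 100.11 kt.
Difference ≈ 77.24 − 100.11 = -22.87 → -23 kt.

-23 kt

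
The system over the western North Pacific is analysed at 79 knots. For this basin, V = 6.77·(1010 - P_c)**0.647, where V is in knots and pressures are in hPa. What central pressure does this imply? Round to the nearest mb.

965 mb

ΔP = (V / 6.77)^(1/0.647) = (79/6.77)^1.546.
79/6.77 = 11.669; 11.669^1.546 ≈ 44.59 mb.
P_c = 1010 − 44.59 = 965.41 ≈ 965 mb.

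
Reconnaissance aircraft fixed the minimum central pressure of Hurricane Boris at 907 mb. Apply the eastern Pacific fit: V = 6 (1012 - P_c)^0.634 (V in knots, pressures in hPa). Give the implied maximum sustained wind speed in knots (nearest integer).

115 kt

ΔP = 1012 − 907 = 105 mb.
105^0.634 ≈ 19.118.
V ≈ 6 × 19.118 ≈ 114.7 kt.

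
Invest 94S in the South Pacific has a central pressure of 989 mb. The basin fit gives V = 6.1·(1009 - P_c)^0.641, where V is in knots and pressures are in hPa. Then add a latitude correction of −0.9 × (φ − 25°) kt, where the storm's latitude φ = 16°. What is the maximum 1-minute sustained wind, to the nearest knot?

50 kt

ΔP = 1009 − 989 = 20 mb.
20^0.641 ≈ 6.823.
V ≈ 6.1 × 6.823 ≈ 41.6 kt.
Latitude correction: −0.9 × (16 − 25) = 8.1 kt.
Corrected V ≈ 49.7 kt → 50 kt.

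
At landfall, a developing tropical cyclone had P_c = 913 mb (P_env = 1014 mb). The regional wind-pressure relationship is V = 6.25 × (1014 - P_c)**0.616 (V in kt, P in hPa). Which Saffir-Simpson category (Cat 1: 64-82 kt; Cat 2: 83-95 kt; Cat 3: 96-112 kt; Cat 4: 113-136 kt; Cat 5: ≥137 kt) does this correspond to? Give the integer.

ΔP = 1014 − 913 = 101 mb.
V ≈ 6.25 × 101^0.616 = 6.25 × 17.17 ≈ 107 kt.
107 kt falls in the Category 3 band.

3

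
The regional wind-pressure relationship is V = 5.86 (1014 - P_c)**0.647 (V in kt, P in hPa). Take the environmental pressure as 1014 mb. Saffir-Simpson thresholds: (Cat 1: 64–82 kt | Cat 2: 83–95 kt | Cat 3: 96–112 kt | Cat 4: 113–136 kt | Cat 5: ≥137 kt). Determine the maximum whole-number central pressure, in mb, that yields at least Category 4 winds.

917 mb

Category 4 begins at V = 113 kt.
Required ΔP = (113/5.86)^(1/0.647) = 19.283^1.546 ≈ 96.91 mb.
P_c ≤ 1014 − 96.91 = 917.09, so the highest integer P_c is 917 mb.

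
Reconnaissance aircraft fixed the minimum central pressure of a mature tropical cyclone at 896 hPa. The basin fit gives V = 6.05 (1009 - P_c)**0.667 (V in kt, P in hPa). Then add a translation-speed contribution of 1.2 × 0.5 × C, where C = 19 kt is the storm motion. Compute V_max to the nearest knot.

153 kt

ΔP = 1009 − 896 = 113 hPa.
113^0.667 ≈ 23.410.
V ≈ 6.05 × 23.410 ≈ 141.6 kt.
Translation term: 1.2 × 0.5 × 19 = 11.4 kt.
Corrected V ≈ 153 kt → 153 kt.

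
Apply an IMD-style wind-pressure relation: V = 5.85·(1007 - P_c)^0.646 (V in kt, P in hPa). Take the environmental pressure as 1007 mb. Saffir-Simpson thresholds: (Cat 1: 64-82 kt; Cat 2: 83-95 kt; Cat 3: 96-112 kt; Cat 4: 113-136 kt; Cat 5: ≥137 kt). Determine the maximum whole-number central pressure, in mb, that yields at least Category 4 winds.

Category 4 begins at V = 113 kt.
Required ΔP = (113/5.85)^(1/0.646) = 19.316^1.548 ≈ 97.86 mb.
P_c ≤ 1007 − 97.86 = 909.14, so the highest integer P_c is 909 mb.

909 mb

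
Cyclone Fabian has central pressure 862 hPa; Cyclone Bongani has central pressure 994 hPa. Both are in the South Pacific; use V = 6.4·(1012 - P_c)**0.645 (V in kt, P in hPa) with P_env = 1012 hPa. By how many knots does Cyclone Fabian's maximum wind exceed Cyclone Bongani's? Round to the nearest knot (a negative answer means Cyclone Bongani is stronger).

Cyclone Fabian: ΔP = 150; V ≈ 6.4 × 150^0.645 ≈ 162.09 kt.
Cyclone Bongani: ΔP = 18; V ≈ 6.4 × 18^0.645 ≈ 41.29 kt.
Difference ≈ 162.09 − 41.29 = 120.80 → 121 kt.

121 kt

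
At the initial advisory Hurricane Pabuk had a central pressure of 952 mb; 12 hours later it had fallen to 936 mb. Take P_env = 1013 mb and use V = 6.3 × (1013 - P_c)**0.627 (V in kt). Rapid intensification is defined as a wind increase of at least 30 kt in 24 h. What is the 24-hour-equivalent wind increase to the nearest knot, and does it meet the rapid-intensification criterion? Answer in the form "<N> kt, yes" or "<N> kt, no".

26 kt, no

V₁: ΔP = 61, V ≈ 6.3 × 61^0.627 ≈ 82.94 kt.
V₂: ΔP = 77, V ≈ 6.3 × 77^0.627 ≈ 95.98 kt.
ΔV over 12 h = 13.04 kt → 24 h equivalent = 13.04 × 24/12 ≈ 26.08 kt.
26 kt < 30 kt ⇒ not rapid intensification.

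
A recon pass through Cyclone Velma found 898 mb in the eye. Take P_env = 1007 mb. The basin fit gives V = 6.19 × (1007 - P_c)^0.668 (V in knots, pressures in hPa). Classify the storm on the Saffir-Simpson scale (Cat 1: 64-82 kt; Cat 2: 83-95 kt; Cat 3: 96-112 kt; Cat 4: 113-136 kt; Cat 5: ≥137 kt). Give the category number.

ΔP = 1007 − 898 = 109 mb.
V ≈ 6.19 × 109^0.668 = 6.19 × 22.96 ≈ 142 kt.
142 kt falls in the Category 5 band.

5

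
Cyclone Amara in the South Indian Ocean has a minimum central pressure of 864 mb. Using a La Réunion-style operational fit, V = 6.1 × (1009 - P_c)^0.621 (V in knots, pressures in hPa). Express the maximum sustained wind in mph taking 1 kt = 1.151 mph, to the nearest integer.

154 mph

ΔP = 1009 − 864 = 145 mb.
V ≈ 6.1 × 145^0.621 = 6.1 × 21.989 ≈ 134.134 kt.
134.134 × 1.151 ≈ 154.39 mph → 154 mph.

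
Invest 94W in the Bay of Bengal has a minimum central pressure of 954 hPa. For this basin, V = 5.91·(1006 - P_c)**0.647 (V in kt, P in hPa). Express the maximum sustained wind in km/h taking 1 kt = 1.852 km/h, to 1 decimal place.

ΔP = 1006 − 954 = 52 hPa.
V ≈ 5.91 × 52^0.647 = 5.91 × 12.890 ≈ 76.180 kt.
76.180 × 1.852 ≈ 141.09 km/h → 141.1 km/h.

141.1 km/h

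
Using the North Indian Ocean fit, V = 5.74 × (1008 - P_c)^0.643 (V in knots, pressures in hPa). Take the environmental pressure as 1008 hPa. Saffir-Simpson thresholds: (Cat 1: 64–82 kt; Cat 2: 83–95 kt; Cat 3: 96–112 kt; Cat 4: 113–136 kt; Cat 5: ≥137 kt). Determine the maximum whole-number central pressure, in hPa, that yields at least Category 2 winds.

Category 2 begins at V = 83 kt.
Required ΔP = (83/5.74)^(1/0.643) = 14.460^1.555 ≈ 63.72 hPa.
P_c ≤ 1008 − 63.72 = 944.28, so the highest integer P_c is 944 hPa.

944 hPa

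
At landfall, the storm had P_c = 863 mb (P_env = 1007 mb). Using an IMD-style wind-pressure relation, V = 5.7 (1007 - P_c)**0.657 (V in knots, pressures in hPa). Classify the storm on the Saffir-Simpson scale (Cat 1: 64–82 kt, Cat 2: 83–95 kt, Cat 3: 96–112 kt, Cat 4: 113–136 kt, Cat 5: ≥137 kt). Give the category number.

5

ΔP = 1007 − 863 = 144 mb.
V ≈ 5.7 × 144^0.657 = 5.7 × 26.18 ≈ 149 kt.
149 kt falls in the Category 5 band.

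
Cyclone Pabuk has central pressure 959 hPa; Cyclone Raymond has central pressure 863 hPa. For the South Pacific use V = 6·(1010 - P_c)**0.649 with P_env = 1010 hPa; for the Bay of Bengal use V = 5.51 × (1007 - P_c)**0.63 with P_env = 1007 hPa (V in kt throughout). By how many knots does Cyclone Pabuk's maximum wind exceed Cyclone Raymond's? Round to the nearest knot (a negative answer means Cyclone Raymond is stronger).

Cyclone Pabuk: ΔP = 51; V ≈ 6 × 51^0.649 ≈ 76.98 kt.
Cyclone Raymond: ΔP = 144; V ≈ 5.51 × 144^0.63 ≈ 126.16 kt.
Difference ≈ 76.98 − 126.16 = -49.18 → -49 kt.

-49 kt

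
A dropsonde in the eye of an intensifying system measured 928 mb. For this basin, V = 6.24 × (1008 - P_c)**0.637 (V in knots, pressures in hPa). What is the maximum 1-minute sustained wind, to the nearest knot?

ΔP = 1008 − 928 = 80 mb.
80^0.637 ≈ 16.303.
V ≈ 6.24 × 16.303 ≈ 101.7 kt.

102 kt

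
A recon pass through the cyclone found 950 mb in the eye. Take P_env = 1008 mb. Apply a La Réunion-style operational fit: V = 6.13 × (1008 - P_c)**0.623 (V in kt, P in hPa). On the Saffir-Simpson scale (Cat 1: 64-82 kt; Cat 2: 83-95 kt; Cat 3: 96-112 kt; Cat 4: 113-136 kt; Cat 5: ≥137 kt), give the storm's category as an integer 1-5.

ΔP = 1008 − 950 = 58 mb.
V ≈ 6.13 × 58^0.623 = 6.13 × 12.55 ≈ 77 kt.
77 kt falls in the Category 1 band.

1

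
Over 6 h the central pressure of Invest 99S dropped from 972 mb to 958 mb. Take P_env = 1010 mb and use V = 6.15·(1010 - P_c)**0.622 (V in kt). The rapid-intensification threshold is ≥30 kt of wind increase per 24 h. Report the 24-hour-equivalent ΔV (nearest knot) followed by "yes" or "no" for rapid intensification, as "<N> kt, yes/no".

51 kt, yes

V₁: ΔP = 38, V ≈ 6.15 × 38^0.622 ≈ 59.09 kt.
V₂: ΔP = 52, V ≈ 6.15 × 52^0.622 ≈ 71.82 kt.
ΔV over 6 h = 12.73 kt → 24 h equivalent = 12.73 × 24/6 ≈ 50.92 kt.
51 kt ≥ 30 kt ⇒ rapid intensification.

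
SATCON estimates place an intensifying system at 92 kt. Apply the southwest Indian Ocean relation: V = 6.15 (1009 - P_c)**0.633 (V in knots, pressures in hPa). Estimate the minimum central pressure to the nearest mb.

937 mb

ΔP = (V / 6.15)^(1/0.633) = (92/6.15)^1.580.
92/6.15 = 14.959; 14.959^1.580 ≈ 71.80 mb.
P_c = 1009 − 71.80 = 937.20 ≈ 937 mb.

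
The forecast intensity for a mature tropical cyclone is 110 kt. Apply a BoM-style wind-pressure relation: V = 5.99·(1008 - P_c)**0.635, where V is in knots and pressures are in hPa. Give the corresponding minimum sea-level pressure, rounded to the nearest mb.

910 mb

ΔP = (V / 5.99)^(1/0.635) = (110/5.99)^1.575.
110/5.99 = 18.364; 18.364^1.575 ≈ 97.84 mb.
P_c = 1008 − 97.84 = 910.16 ≈ 910 mb.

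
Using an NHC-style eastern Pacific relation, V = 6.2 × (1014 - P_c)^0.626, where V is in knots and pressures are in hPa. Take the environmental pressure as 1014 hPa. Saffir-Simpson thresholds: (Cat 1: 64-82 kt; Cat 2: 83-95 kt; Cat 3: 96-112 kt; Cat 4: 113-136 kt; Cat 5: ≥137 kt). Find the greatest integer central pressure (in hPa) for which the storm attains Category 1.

Category 1 begins at V = 64 kt.
Required ΔP = (64/6.2)^(1/0.626) = 10.323^1.597 ≈ 41.64 hPa.
P_c ≤ 1014 − 41.64 = 972.36, so the highest integer P_c is 972 hPa.

972 hPa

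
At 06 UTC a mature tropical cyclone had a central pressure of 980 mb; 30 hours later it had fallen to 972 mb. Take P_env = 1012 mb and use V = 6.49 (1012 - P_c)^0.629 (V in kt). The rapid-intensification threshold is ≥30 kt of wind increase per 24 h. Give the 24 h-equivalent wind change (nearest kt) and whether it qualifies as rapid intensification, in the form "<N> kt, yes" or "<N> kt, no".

V₁: ΔP = 32, V ≈ 6.49 × 32^0.629 ≈ 57.41 kt.
V₂: ΔP = 40, V ≈ 6.49 × 40^0.629 ≈ 66.06 kt.
ΔV over 30 h = 8.65 kt → 24 h equivalent = 8.65 × 24/30 ≈ 6.92 kt.
7 kt < 30 kt ⇒ not rapid intensification.

7 kt, no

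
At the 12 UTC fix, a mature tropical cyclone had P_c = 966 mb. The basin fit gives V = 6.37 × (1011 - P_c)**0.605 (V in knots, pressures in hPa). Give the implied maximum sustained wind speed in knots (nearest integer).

ΔP = 1011 − 966 = 45 mb.
45^0.605 ≈ 10.004.
V ≈ 6.37 × 10.004 ≈ 63.7 kt.

64 kt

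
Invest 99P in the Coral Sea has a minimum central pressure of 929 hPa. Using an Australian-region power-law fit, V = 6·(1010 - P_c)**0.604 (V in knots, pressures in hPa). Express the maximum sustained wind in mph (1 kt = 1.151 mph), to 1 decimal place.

ΔP = 1010 − 929 = 81 hPa.
V ≈ 6 × 81^0.604 = 6 × 14.214 ≈ 85.286 kt.
85.286 × 1.151 ≈ 98.16 mph → 98.2 mph.

98.2 mph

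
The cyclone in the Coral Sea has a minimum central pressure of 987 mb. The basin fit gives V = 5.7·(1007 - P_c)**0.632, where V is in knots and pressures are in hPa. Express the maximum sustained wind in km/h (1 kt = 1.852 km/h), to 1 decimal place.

70.1 km/h

ΔP = 1007 − 987 = 20 mb.
V ≈ 5.7 × 20^0.632 = 5.7 × 6.641 ≈ 37.855 kt.
37.855 × 1.852 ≈ 70.11 km/h → 70.1 km/h.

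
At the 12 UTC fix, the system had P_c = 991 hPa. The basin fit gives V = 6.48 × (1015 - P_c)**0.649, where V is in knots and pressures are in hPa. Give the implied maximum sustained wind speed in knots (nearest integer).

ΔP = 1015 − 991 = 24 hPa.
24^0.649 ≈ 7.866.
V ≈ 6.48 × 7.866 ≈ 51.0 kt.

51 kt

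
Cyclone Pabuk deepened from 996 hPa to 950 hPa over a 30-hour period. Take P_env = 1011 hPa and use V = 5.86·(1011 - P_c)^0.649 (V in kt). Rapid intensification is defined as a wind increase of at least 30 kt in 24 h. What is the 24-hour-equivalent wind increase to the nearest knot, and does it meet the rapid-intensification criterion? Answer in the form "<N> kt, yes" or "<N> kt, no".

V₁: ΔP = 15, V ≈ 5.86 × 15^0.649 ≈ 33.98 kt.
V₂: ΔP = 61, V ≈ 5.86 × 61^0.649 ≈ 84.45 kt.
ΔV over 30 h = 50.47 kt → 24 h equivalent = 50.47 × 24/30 ≈ 40.38 kt.
40 kt ≥ 30 kt ⇒ rapid intensification.

40 kt, yes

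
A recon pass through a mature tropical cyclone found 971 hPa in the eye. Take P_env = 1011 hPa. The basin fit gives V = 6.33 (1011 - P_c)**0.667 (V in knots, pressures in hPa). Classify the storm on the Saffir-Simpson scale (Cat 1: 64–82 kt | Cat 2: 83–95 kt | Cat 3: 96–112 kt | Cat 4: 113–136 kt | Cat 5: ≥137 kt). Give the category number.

ΔP = 1011 − 971 = 40 hPa.
V ≈ 6.33 × 40^0.667 = 6.33 × 11.71 ≈ 74 kt.
74 kt falls in the Category 1 band.

1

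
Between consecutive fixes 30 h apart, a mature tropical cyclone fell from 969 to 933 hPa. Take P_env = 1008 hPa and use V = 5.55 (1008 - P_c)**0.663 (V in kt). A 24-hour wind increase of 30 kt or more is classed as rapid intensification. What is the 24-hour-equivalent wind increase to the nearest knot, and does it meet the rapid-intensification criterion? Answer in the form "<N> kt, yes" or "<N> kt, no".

27 kt, no

V₁: ΔP = 39, V ≈ 5.55 × 39^0.663 ≈ 62.98 kt.
V₂: ΔP = 75, V ≈ 5.55 × 75^0.663 ≈ 97.15 kt.
ΔV over 30 h = 34.17 kt → 24 h equivalent = 34.17 × 24/30 ≈ 27.34 kt.
27 kt < 30 kt ⇒ not rapid intensification.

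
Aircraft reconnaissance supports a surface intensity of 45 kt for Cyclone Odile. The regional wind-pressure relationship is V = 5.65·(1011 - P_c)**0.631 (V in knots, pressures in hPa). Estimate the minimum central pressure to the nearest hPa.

984 hPa

ΔP = (V / 5.65)^(1/0.631) = (45/5.65)^1.585.
45/5.65 = 7.965; 7.965^1.585 ≈ 26.80 hPa.
P_c = 1011 − 26.80 = 984.20 ≈ 984 hPa.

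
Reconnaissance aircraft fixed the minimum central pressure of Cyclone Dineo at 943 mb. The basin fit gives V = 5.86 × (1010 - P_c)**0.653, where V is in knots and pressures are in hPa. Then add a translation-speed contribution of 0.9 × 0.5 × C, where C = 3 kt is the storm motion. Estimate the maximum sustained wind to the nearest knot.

ΔP = 1010 − 943 = 67 mb.
67^0.653 ≈ 15.575.
V ≈ 5.86 × 15.575 ≈ 91.3 kt.
Translation term: 0.9 × 0.5 × 3 = 1.35 kt.
Corrected V ≈ 92.65 kt → 93 kt.

93 kt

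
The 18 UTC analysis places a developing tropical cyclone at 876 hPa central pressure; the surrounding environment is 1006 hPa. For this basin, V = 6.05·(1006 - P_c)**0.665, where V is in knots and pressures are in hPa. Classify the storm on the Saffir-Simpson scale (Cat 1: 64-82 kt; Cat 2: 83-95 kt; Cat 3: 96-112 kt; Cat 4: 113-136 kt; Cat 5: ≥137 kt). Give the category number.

5

ΔP = 1006 − 876 = 130 hPa.
V ≈ 6.05 × 130^0.665 = 6.05 × 25.45 ≈ 154 kt.
154 kt falls in the Category 5 band.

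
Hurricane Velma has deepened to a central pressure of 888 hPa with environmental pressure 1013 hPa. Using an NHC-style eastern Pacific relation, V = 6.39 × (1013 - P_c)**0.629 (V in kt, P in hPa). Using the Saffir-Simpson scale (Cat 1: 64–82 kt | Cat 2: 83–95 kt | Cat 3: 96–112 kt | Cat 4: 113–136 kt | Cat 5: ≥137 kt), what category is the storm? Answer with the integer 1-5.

4

ΔP = 1013 − 888 = 125 hPa.
V ≈ 6.39 × 125^0.629 = 6.39 × 20.84 ≈ 133 kt.
133 kt falls in the Category 4 band.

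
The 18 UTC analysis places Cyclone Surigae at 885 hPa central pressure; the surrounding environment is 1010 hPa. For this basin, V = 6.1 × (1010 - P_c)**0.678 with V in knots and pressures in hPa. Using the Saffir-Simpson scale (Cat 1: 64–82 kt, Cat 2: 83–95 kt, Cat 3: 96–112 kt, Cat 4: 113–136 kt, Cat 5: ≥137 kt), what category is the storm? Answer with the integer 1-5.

5

ΔP = 1010 − 885 = 125 hPa.
V ≈ 6.1 × 125^0.678 = 6.1 × 26.41 ≈ 161 kt.
161 kt falls in the Category 5 band.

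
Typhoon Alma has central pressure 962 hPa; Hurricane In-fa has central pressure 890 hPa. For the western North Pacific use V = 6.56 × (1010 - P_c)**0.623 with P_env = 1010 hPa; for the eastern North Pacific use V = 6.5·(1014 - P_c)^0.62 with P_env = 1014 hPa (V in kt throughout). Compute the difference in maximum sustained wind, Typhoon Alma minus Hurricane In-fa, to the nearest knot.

-56 kt

Typhoon Alma: ΔP = 48; V ≈ 6.56 × 48^0.623 ≈ 73.17 kt.
Hurricane In-fa: ΔP = 124; V ≈ 6.5 × 124^0.62 ≈ 129.07 kt.
Difference ≈ 73.17 − 129.07 = -55.90 → -56 kt.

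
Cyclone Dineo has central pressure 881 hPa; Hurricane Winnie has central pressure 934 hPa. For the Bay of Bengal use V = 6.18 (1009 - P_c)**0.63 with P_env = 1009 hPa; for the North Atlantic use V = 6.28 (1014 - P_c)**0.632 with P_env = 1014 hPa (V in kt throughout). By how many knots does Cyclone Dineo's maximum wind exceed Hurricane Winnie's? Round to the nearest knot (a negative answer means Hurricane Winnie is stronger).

31 kt

Cyclone Dineo: ΔP = 128; V ≈ 6.18 × 128^0.63 ≈ 131.38 kt.
Hurricane Winnie: ΔP = 80; V ≈ 6.28 × 80^0.632 ≈ 100.16 kt.
Difference ≈ 131.38 − 100.16 = 31.22 → 31 kt.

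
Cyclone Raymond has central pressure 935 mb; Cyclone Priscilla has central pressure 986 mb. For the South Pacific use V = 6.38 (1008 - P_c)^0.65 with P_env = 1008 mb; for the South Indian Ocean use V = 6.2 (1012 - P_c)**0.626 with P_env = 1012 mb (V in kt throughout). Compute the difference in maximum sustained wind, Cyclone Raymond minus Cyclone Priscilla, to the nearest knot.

56 kt

Cyclone Raymond: ΔP = 73; V ≈ 6.38 × 73^0.65 ≈ 103.75 kt.
Cyclone Priscilla: ΔP = 26; V ≈ 6.2 × 26^0.626 ≈ 47.66 kt.
Difference ≈ 103.75 − 47.66 = 56.09 → 56 kt.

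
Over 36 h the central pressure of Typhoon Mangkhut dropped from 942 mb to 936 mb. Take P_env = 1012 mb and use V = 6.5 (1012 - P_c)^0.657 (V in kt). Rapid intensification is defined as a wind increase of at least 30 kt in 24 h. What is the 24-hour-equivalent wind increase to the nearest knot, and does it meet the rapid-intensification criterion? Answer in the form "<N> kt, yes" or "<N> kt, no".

V₁: ΔP = 70, V ≈ 6.5 × 70^0.657 ≈ 105.96 kt.
V₂: ΔP = 76, V ≈ 6.5 × 76^0.657 ≈ 111.84 kt.
ΔV over 36 h = 5.88 kt → 24 h equivalent = 5.88 × 24/36 ≈ 3.92 kt.
4 kt < 30 kt ⇒ not rapid intensification.

4 kt, no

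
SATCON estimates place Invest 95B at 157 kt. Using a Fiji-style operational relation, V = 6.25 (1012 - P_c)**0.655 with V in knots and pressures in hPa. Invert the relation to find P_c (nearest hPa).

875 hPa

ΔP = (V / 6.25)^(1/0.655) = (157/6.25)^1.527.
157/6.25 = 25.120; 25.120^1.527 ≈ 137.23 hPa.
P_c = 1012 − 137.23 = 874.77 ≈ 875 hPa.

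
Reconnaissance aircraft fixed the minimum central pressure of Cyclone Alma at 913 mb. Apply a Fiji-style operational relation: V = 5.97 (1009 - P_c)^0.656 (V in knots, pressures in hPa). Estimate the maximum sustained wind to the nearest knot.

ΔP = 1009 − 913 = 96 mb.
96^0.656 ≈ 19.970.
V ≈ 5.97 × 19.970 ≈ 119.2 kt.

119 kt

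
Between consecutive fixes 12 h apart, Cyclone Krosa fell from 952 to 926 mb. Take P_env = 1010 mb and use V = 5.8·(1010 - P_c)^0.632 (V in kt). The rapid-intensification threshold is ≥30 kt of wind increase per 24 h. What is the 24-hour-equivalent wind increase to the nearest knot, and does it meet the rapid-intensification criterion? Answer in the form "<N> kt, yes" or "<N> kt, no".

V₁: ΔP = 58, V ≈ 5.8 × 58^0.632 ≈ 75.49 kt.
V₂: ΔP = 84, V ≈ 5.8 × 84^0.632 ≈ 95.41 kt.
ΔV over 12 h = 19.92 kt → 24 h equivalent = 19.92 × 24/12 ≈ 39.84 kt.
40 kt ≥ 30 kt ⇒ rapid intensification.

40 kt, yes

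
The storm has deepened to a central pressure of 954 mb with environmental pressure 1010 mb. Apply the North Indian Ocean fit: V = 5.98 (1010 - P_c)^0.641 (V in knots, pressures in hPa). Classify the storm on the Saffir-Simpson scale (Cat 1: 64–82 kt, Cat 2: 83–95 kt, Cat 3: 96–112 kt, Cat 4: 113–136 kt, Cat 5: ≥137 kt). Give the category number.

ΔP = 1010 − 954 = 56 mb.
V ≈ 5.98 × 56^0.641 = 5.98 × 13.20 ≈ 79 kt.
79 kt falls in the Category 1 band.

1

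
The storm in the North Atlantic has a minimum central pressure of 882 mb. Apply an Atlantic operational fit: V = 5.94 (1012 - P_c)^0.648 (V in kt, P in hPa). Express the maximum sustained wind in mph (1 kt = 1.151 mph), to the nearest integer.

ΔP = 1012 − 882 = 130 mb.
V ≈ 5.94 × 130^0.648 = 5.94 × 23.433 ≈ 139.194 kt.
139.194 × 1.151 ≈ 160.21 mph → 160 mph.

160 mph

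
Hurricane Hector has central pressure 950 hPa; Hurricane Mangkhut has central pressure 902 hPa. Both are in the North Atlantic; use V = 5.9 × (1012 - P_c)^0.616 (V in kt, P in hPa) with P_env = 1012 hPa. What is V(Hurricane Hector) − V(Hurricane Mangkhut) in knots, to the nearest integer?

-32 kt

Hurricane Hector: ΔP = 62; V ≈ 5.9 × 62^0.616 ≈ 74.98 kt.
Hurricane Mangkhut: ΔP = 110; V ≈ 5.9 × 110^0.616 ≈ 106.75 kt.
Difference ≈ 74.98 − 106.75 = -31.77 → -32 kt.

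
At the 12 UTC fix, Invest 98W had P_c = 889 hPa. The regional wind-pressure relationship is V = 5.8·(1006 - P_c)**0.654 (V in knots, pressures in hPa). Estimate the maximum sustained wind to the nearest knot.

ΔP = 1006 − 889 = 117 hPa.
117^0.654 ≈ 22.521.
V ≈ 5.8 × 22.521 ≈ 130.6 kt.

131 kt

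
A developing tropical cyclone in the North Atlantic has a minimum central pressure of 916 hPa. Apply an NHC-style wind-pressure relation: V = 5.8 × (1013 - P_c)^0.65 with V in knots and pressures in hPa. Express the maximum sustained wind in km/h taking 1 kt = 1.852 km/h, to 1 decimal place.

ΔP = 1013 − 916 = 97 hPa.
V ≈ 5.8 × 97^0.65 = 5.8 × 19.561 ≈ 113.457 kt.
113.457 × 1.852 ≈ 210.12 km/h → 210.1 km/h.

210.1 km/h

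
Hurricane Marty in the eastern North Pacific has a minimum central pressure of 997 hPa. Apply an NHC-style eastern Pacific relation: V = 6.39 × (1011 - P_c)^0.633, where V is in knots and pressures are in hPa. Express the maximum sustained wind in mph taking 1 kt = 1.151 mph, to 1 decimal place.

39.1 mph

ΔP = 1011 − 997 = 14 hPa.
V ≈ 6.39 × 14^0.633 = 6.39 × 5.315 ≈ 33.963 kt.
33.963 × 1.151 ≈ 39.09 mph → 39.1 mph.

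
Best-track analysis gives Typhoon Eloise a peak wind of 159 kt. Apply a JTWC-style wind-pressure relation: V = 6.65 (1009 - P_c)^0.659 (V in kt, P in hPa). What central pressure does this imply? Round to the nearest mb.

885 mb

ΔP = (V / 6.65)^(1/0.659) = (159/6.65)^1.517.
159/6.65 = 23.910; 23.910^1.517 ≈ 123.57 mb.
P_c = 1009 − 123.57 = 885.43 ≈ 885 mb.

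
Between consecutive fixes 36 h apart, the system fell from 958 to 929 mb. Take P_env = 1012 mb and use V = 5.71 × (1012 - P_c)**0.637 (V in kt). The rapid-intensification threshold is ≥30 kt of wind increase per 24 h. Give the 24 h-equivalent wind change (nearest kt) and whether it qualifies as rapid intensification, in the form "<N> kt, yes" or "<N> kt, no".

V₁: ΔP = 54, V ≈ 5.71 × 54^0.637 ≈ 72.47 kt.
V₂: ΔP = 83, V ≈ 5.71 × 83^0.637 ≈ 95.30 kt.
ΔV over 36 h = 22.83 kt → 24 h equivalent = 22.83 × 24/36 ≈ 15.22 kt.
15 kt < 30 kt ⇒ not rapid intensification.

15 kt, no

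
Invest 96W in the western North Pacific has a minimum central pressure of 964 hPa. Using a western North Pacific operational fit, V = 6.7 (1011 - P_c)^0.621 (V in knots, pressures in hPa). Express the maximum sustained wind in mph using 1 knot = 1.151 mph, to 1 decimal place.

ΔP = 1011 − 964 = 47 hPa.
V ≈ 6.7 × 47^0.621 = 6.7 × 10.924 ≈ 73.189 kt.
73.189 × 1.151 ≈ 84.24 mph → 84.2 mph.

84.2 mph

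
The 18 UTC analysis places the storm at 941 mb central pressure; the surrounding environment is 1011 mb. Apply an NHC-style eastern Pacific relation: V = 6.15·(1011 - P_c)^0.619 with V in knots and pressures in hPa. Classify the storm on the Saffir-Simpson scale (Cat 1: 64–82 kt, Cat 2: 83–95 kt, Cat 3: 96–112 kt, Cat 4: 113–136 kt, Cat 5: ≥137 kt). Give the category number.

ΔP = 1011 − 941 = 70 mb.
V ≈ 6.15 × 70^0.619 = 6.15 × 13.87 ≈ 85 kt.
85 kt falls in the Category 2 band.

2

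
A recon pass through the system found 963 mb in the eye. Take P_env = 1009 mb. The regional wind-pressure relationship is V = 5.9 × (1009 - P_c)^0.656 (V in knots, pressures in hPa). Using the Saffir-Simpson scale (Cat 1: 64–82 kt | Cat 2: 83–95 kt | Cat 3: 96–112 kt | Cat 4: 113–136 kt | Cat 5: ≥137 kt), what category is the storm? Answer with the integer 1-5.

ΔP = 1009 − 963 = 46 mb.
V ≈ 5.9 × 46^0.656 = 5.9 × 12.32 ≈ 73 kt.
73 kt falls in the Category 1 band.

1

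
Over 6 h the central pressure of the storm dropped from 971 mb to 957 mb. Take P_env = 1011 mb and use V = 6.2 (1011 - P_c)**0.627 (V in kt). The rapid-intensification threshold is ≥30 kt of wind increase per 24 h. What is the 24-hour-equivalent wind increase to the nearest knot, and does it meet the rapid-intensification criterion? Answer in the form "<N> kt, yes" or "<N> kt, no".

52 kt, yes

V₁: ΔP = 40, V ≈ 6.2 × 40^0.627 ≈ 62.64 kt.
V₂: ΔP = 54, V ≈ 6.2 × 54^0.627 ≈ 75.61 kt.
ΔV over 6 h = 12.97 kt → 24 h equivalent = 12.97 × 24/6 ≈ 51.88 kt.
52 kt ≥ 30 kt ⇒ rapid intensification.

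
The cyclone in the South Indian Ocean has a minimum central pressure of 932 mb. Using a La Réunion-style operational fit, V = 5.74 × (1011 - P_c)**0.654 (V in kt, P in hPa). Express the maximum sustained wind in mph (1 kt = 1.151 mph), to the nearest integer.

115 mph

ΔP = 1011 − 932 = 79 mb.
V ≈ 5.74 × 79^0.654 = 5.74 × 17.420 ≈ 99.991 kt.
99.991 × 1.151 ≈ 115.09 mph → 115 mph.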